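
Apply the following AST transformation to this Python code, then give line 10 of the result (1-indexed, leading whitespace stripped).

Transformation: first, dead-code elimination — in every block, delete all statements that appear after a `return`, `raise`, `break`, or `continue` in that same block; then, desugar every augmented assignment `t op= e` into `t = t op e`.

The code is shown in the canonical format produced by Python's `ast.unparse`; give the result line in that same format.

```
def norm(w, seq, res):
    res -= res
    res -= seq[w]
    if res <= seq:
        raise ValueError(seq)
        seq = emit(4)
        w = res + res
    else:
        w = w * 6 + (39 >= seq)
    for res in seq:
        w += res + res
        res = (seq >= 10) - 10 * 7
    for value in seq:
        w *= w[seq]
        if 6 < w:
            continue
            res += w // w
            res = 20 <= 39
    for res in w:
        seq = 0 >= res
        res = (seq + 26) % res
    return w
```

res = (seq >= 10) - 10 * 7

Transformed code:
def norm(w, seq, res):
    res = res - res
    res = res - seq[w]
    if res <= seq:
        raise ValueError(seq)
    else:
        w = w * 6 + (39 >= seq)
    for res in seq:
        w = w + (res + res)
        res = (seq >= 10) - 10 * 7
    for value in seq:
        w = w * w[seq]
        if 6 < w:
            continue
    for res in w:
        seq = 0 >= res
        res = (seq + 26) % res
    return w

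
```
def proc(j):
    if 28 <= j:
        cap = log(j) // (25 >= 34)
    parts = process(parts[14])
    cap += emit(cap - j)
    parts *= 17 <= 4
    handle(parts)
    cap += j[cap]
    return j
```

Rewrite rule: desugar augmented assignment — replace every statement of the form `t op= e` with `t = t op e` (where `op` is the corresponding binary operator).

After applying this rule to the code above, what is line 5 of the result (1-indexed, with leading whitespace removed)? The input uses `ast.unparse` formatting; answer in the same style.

Transformed code:
def proc(j):
    if 28 <= j:
        cap = log(j) // (25 >= 34)
    parts = process(parts[14])
    cap = cap + emit(cap - j)
    parts = parts * (17 <= 4)
    handle(parts)
    cap = cap + j[cap]
    return j

cap = cap + emit(cap - j)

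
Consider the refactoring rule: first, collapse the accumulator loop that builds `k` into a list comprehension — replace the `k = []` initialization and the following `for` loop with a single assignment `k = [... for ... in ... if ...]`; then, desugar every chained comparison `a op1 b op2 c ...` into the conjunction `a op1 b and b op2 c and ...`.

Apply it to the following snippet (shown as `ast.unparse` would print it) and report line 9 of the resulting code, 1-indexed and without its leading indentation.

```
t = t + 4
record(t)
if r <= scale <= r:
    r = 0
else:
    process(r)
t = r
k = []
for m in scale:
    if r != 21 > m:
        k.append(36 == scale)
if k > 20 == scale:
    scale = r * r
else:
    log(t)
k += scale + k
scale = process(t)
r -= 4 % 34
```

Transformed code:
t = t + 4
record(t)
if r <= scale and scale <= r:
    r = 0
else:
    process(r)
t = r
k = [36 == scale for m in scale if r != 21 and 21 > m]
if k > 20 and 20 == scale:
    scale = r * r
else:
    log(t)
k += scale + k
scale = process(t)
r -= 4 % 34

if k > 20 and 20 == scale:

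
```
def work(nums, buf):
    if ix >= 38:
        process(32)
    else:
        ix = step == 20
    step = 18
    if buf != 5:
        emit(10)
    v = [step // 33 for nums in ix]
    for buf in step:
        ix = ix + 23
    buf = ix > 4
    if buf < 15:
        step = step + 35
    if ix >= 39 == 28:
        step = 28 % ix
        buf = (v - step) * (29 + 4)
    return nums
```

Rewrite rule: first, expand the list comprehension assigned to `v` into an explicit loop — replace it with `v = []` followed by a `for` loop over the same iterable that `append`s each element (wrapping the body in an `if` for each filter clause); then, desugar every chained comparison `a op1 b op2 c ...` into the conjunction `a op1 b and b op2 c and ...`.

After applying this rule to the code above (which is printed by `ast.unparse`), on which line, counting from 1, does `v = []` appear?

9

Transformed code:
def work(nums, buf):
    if ix >= 38:
        process(32)
    else:
        ix = step == 20
    step = 18
    if buf != 5:
        emit(10)
    v = []
    for nums in ix:
        v.append(step // 33)
    for buf in step:
        ix = ix + 23
    buf = ix > 4
    if buf < 15:
        step = step + 35
    if ix >= 39 and 39 == 28:
        step = 28 % ix
        buf = (v - step) * (29 + 4)
    return nums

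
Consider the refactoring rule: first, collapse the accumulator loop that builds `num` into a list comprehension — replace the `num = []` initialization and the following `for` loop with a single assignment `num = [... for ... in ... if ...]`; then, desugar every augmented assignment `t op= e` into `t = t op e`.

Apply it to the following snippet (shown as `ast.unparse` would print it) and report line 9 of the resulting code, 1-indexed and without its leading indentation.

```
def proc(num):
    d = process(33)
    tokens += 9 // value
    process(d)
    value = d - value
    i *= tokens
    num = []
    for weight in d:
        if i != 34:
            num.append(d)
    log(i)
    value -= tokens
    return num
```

Transformed code:
def proc(num):
    d = process(33)
    tokens = tokens + 9 // value
    process(d)
    value = d - value
    i = i * tokens
    num = [d for weight in d if i != 34]
    log(i)
    value = value - tokens
    return num

value = value - tokens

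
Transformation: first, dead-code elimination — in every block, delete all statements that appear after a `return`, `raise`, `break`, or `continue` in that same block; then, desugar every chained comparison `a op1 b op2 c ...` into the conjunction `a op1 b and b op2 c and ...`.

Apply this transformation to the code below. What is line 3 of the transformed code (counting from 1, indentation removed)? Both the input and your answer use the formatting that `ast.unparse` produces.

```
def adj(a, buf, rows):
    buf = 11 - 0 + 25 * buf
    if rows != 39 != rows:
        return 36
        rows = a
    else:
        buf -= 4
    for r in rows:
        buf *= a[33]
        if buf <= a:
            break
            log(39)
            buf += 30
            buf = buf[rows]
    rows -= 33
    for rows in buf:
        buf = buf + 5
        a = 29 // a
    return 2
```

Transformed code:
def adj(a, buf, rows):
    buf = 11 - 0 + 25 * buf
    if rows != 39 and 39 != rows:
        return 36
    else:
        buf -= 4
    for r in rows:
        buf *= a[33]
        if buf <= a:
            break
    rows -= 33
    for rows in buf:
        buf = buf + 5
        a = 29 // a
    return 2

if rows != 39 and 39 != rows:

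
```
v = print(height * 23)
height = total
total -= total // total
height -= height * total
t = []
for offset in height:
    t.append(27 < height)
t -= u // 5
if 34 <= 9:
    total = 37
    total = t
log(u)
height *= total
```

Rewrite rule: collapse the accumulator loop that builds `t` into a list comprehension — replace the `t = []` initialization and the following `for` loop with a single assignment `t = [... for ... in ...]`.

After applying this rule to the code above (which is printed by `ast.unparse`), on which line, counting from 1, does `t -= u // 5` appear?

Transformed code:
v = print(height * 23)
height = total
total -= total // total
height -= height * total
t = [27 < height for offset in height]
t -= u // 5
if 34 <= 9:
    total = 37
    total = t
log(u)
height *= total

6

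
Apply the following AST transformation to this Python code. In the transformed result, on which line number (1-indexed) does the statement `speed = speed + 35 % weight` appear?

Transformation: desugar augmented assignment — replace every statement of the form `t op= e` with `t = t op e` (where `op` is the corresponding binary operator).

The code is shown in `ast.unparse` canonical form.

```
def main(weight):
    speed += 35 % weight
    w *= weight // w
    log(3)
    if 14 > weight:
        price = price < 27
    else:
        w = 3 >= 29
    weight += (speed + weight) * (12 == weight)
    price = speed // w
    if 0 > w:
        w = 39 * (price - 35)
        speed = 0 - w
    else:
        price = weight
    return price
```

Transformed code:
def main(weight):
    speed = speed + 35 % weight
    w = w * (weight // w)
    log(3)
    if 14 > weight:
        price = price < 27
    else:
        w = 3 >= 29
    weight = weight + (speed + weight) * (12 == weight)
    price = speed // w
    if 0 > w:
        w = 39 * (price - 35)
        speed = 0 - w
    else:
        price = weight
    return price

2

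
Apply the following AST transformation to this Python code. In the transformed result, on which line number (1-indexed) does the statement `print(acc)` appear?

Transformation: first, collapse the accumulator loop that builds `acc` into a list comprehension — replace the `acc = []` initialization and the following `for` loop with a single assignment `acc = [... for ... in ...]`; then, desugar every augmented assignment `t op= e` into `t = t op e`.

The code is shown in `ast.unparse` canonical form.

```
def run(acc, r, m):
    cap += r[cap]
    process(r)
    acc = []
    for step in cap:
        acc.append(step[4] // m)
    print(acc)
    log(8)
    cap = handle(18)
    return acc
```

Transformed code:
def run(acc, r, m):
    cap = cap + r[cap]
    process(r)
    acc = [step[4] // m for step in cap]
    print(acc)
    log(8)
    cap = handle(18)
    return acc

5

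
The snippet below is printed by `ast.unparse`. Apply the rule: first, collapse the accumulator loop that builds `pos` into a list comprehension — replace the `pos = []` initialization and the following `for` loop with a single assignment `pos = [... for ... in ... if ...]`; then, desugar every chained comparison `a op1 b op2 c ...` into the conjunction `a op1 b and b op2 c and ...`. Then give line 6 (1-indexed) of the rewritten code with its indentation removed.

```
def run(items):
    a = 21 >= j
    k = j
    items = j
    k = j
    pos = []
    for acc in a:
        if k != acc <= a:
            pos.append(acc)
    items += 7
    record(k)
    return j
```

pos = [acc for acc in a if k != acc and acc <= a]

Transformed code:
def run(items):
    a = 21 >= j
    k = j
    items = j
    k = j
    pos = [acc for acc in a if k != acc and acc <= a]
    items += 7
    record(k)
    return j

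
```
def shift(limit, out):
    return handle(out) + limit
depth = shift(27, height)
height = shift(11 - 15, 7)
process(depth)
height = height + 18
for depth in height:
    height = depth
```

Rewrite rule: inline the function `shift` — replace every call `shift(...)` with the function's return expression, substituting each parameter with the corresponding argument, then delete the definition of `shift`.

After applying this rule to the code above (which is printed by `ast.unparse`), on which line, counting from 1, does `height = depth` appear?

6

Transformed code:
depth = handle(height) + 27
height = handle(7) + (11 - 15)
process(depth)
height = height + 18
for depth in height:
    height = depth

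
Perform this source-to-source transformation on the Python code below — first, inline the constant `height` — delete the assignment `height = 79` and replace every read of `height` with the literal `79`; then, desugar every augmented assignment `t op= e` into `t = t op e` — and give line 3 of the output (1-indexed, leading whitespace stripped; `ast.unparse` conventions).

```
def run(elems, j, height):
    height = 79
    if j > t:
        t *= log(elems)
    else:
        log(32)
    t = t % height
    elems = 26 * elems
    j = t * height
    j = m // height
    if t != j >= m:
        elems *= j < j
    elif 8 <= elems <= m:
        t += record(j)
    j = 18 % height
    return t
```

Transformed code:
def run(elems, j, height):
    if j > t:
        t = t * log(elems)
    else:
        log(32)
    t = t % 79
    elems = 26 * elems
    j = t * 79
    j = m // 79
    if t != j >= m:
        elems = elems * (j < j)
    elif 8 <= elems <= m:
        t = t + record(j)
    j = 18 % 79
    return t

t = t * log(elems)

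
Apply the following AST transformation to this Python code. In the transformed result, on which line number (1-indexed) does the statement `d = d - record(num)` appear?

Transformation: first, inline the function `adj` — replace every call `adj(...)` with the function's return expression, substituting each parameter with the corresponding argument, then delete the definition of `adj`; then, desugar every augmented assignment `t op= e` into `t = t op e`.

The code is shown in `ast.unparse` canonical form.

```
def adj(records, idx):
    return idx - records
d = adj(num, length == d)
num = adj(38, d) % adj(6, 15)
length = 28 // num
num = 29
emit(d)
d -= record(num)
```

6

Transformed code:
d = (length == d) - num
num = (d - 38) % (15 - 6)
length = 28 // num
num = 29
emit(d)
d = d - record(num)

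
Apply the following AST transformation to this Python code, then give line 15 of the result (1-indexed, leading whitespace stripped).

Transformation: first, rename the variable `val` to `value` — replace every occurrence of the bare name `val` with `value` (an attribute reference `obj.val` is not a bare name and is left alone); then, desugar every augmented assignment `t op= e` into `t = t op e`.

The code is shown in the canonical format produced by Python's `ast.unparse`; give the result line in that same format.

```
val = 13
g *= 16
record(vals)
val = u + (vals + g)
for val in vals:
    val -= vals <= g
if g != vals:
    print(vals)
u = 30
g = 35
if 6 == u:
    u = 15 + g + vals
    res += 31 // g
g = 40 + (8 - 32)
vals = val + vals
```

Transformed code:
value = 13
g = g * 16
record(vals)
value = u + (vals + g)
for value in vals:
    value = value - (vals <= g)
if g != vals:
    print(vals)
u = 30
g = 35
if 6 == u:
    u = 15 + g + vals
    res = res + 31 // g
g = 40 + (8 - 32)
vals = value + vals

vals = value + vals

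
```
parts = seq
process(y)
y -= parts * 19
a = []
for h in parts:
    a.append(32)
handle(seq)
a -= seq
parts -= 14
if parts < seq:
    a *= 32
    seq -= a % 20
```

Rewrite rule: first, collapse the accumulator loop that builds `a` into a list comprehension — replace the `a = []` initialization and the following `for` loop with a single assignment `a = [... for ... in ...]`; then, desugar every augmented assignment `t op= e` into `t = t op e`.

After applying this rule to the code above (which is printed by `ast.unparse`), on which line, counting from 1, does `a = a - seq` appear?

Transformed code:
parts = seq
process(y)
y = y - parts * 19
a = [32 for h in parts]
handle(seq)
a = a - seq
parts = parts - 14
if parts < seq:
    a = a * 32
    seq = seq - a % 20

6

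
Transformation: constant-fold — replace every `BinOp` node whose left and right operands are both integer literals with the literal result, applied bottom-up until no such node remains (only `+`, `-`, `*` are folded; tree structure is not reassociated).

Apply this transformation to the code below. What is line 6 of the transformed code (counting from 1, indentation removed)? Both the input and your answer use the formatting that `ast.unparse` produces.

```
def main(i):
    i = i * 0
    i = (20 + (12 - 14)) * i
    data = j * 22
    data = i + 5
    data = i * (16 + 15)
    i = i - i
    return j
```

data = i * 31

Transformed code:
def main(i):
    i = i * 0
    i = 18 * i
    data = j * 22
    data = i + 5
    data = i * 31
    i = i - i
    return j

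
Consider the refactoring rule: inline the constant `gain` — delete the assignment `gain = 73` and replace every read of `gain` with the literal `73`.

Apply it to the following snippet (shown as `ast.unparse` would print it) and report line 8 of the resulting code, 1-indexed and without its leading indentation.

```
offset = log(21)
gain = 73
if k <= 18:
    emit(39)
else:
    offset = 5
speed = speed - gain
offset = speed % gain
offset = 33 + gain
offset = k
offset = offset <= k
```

offset = 33 + 73

Transformed code:
offset = log(21)
if k <= 18:
    emit(39)
else:
    offset = 5
speed = speed - 73
offset = speed % 73
offset = 33 + 73
offset = k
offset = offset <= k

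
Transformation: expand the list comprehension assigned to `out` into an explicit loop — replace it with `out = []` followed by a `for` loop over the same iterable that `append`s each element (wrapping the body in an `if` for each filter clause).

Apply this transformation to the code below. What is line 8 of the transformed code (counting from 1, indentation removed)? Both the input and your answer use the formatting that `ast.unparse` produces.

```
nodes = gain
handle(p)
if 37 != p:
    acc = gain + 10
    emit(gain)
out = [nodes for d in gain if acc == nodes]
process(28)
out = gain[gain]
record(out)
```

Transformed code:
nodes = gain
handle(p)
if 37 != p:
    acc = gain + 10
    emit(gain)
out = []
for d in gain:
    if acc == nodes:
        out.append(nodes)
process(28)
out = gain[gain]
record(out)

if acc == nodes:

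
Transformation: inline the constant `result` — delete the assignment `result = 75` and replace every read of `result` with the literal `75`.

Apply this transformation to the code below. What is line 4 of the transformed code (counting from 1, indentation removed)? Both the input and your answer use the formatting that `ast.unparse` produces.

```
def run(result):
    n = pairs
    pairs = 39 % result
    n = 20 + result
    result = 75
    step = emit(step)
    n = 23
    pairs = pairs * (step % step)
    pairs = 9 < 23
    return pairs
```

Transformed code:
def run(result):
    n = pairs
    pairs = 39 % 75
    n = 20 + 75
    step = emit(step)
    n = 23
    pairs = pairs * (step % step)
    pairs = 9 < 23
    return pairs

n = 20 + 75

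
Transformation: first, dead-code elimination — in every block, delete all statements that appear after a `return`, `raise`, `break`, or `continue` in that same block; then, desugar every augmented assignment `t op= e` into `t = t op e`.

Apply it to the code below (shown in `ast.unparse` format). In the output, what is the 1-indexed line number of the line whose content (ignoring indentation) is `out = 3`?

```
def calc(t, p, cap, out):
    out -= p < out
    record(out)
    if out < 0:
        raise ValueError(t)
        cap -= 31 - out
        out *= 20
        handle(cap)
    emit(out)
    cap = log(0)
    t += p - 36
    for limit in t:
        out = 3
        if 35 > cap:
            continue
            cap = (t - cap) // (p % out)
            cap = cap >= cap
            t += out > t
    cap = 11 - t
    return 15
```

Transformed code:
def calc(t, p, cap, out):
    out = out - (p < out)
    record(out)
    if out < 0:
        raise ValueError(t)
    emit(out)
    cap = log(0)
    t = t + (p - 36)
    for limit in t:
        out = 3
        if 35 > cap:
            continue
    cap = 11 - t
    return 15

10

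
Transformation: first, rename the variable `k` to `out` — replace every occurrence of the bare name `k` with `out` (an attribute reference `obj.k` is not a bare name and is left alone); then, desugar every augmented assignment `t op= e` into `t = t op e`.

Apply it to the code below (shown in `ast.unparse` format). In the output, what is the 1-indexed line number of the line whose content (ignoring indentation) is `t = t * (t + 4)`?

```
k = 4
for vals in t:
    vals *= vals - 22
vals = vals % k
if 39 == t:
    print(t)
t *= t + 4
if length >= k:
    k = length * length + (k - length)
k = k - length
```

7

Transformed code:
out = 4
for vals in t:
    vals = vals * (vals - 22)
vals = vals % out
if 39 == t:
    print(t)
t = t * (t + 4)
if length >= out:
    out = length * length + (out - length)
out = out - length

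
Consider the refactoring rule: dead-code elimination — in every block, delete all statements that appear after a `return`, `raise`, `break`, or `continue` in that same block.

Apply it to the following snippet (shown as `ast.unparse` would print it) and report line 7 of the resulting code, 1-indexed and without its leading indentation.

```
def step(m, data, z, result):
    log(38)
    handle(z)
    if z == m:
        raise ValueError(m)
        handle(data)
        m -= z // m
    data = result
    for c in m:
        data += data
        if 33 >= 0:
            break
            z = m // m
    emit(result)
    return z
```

Transformed code:
def step(m, data, z, result):
    log(38)
    handle(z)
    if z == m:
        raise ValueError(m)
    data = result
    for c in m:
        data += data
        if 33 >= 0:
            break
    emit(result)
    return z

for c in m:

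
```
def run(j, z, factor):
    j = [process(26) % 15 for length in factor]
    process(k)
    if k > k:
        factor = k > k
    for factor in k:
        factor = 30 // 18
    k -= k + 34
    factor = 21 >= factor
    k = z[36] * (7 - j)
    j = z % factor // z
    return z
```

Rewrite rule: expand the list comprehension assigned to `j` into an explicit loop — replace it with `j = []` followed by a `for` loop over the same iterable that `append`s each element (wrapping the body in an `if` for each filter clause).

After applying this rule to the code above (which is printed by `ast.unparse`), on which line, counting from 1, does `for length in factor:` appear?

3

Transformed code:
def run(j, z, factor):
    j = []
    for length in factor:
        j.append(process(26) % 15)
    process(k)
    if k > k:
        factor = k > k
    for factor in k:
        factor = 30 // 18
    k -= k + 34
    factor = 21 >= factor
    k = z[36] * (7 - j)
    j = z % factor // z
    return z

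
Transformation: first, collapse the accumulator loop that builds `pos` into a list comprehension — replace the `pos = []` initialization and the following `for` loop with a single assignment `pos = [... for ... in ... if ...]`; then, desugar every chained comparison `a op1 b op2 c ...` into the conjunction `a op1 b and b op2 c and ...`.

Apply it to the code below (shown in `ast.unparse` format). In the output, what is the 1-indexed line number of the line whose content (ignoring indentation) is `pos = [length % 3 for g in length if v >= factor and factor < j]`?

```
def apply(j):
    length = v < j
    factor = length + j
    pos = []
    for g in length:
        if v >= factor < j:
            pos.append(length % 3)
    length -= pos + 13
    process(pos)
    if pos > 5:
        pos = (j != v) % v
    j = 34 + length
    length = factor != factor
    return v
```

4

Transformed code:
def apply(j):
    length = v < j
    factor = length + j
    pos = [length % 3 for g in length if v >= factor and factor < j]
    length -= pos + 13
    process(pos)
    if pos > 5:
        pos = (j != v) % v
    j = 34 + length
    length = factor != factor
    return v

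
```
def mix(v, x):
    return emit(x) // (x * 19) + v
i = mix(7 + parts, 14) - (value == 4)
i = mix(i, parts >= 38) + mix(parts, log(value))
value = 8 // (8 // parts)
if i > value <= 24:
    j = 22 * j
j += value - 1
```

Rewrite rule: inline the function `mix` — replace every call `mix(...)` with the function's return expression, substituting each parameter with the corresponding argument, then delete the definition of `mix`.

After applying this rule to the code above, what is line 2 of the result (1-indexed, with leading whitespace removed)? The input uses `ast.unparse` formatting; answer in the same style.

i = emit(parts >= 38) // ((parts >= 38) * 19) + i + (emit(log(value)) // (log(value) * 19) + parts)

Transformed code:
i = emit(14) // (14 * 19) + (7 + parts) - (value == 4)
i = emit(parts >= 38) // ((parts >= 38) * 19) + i + (emit(log(value)) // (log(value) * 19) + parts)
value = 8 // (8 // parts)
if i > value <= 24:
    j = 22 * j
j += value - 1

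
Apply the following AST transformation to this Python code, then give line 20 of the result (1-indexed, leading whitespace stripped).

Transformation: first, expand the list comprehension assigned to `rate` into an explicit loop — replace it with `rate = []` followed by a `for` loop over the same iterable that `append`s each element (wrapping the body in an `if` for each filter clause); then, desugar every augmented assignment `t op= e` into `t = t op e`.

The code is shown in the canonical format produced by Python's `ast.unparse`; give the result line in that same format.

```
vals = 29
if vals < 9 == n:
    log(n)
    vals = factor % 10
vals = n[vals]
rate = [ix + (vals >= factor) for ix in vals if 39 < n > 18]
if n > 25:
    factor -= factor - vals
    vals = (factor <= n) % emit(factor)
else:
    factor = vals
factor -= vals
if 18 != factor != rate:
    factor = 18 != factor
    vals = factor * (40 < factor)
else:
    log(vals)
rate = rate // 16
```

log(vals)

Transformed code:
vals = 29
if vals < 9 == n:
    log(n)
    vals = factor % 10
vals = n[vals]
rate = []
for ix in vals:
    if 39 < n > 18:
        rate.append(ix + (vals >= factor))
if n > 25:
    factor = factor - (factor - vals)
    vals = (factor <= n) % emit(factor)
else:
    factor = vals
factor = factor - vals
if 18 != factor != rate:
    factor = 18 != factor
    vals = factor * (40 < factor)
else:
    log(vals)
rate = rate // 16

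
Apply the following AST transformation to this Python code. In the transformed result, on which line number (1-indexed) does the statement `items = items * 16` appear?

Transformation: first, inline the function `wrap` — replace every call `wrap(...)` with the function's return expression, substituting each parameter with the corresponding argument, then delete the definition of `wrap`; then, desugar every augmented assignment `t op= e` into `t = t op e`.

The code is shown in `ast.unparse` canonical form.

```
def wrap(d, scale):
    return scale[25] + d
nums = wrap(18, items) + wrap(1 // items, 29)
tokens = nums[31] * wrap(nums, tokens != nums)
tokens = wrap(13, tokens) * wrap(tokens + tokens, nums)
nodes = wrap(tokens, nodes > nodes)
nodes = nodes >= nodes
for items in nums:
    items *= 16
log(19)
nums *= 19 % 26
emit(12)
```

Transformed code:
nums = items[25] + 18 + (29[25] + 1 // items)
tokens = nums[31] * ((tokens != nums)[25] + nums)
tokens = (tokens[25] + 13) * (nums[25] + (tokens + tokens))
nodes = (nodes > nodes)[25] + tokens
nodes = nodes >= nodes
for items in nums:
    items = items * 16
log(19)
nums = nums * (19 % 26)
emit(12)

7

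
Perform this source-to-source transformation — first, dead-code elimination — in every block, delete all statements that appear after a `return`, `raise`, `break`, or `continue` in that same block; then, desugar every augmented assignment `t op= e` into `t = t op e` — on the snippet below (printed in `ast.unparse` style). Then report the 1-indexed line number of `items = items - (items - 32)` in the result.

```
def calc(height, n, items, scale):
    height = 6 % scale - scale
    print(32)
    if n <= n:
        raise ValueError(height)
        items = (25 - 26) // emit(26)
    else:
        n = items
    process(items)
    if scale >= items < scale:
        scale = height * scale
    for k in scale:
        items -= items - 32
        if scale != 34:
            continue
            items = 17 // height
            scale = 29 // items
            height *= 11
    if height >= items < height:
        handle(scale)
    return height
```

12

Transformed code:
def calc(height, n, items, scale):
    height = 6 % scale - scale
    print(32)
    if n <= n:
        raise ValueError(height)
    else:
        n = items
    process(items)
    if scale >= items < scale:
        scale = height * scale
    for k in scale:
        items = items - (items - 32)
        if scale != 34:
            continue
    if height >= items < height:
        handle(scale)
    return height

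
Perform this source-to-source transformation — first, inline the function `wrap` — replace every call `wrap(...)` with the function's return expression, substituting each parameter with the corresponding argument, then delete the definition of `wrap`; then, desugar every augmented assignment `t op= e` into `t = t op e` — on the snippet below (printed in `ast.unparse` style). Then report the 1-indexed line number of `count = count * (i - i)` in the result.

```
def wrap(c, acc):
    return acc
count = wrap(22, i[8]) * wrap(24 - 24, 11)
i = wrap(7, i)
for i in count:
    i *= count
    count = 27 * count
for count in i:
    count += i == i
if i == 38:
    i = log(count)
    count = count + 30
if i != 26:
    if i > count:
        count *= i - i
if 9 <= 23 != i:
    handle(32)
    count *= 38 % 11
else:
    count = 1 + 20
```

Transformed code:
count = i[8] * 11
i = i
for i in count:
    i = i * count
    count = 27 * count
for count in i:
    count = count + (i == i)
if i == 38:
    i = log(count)
    count = count + 30
if i != 26:
    if i > count:
        count = count * (i - i)
if 9 <= 23 != i:
    handle(32)
    count = count * (38 % 11)
else:
    count = 1 + 20

13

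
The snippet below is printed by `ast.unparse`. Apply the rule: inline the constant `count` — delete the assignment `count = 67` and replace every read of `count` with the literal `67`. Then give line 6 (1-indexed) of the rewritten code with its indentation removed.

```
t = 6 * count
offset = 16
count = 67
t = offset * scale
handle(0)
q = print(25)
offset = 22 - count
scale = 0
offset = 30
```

Transformed code:
t = 6 * 67
offset = 16
t = offset * scale
handle(0)
q = print(25)
offset = 22 - 67
scale = 0
offset = 30

offset = 22 - 67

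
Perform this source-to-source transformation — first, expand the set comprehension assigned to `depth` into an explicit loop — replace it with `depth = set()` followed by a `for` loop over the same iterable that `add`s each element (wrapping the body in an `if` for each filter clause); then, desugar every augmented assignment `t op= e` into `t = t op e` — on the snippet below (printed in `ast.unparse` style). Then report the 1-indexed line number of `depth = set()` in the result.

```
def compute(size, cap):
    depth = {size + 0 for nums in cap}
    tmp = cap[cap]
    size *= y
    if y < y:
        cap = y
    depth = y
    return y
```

2

Transformed code:
def compute(size, cap):
    depth = set()
    for nums in cap:
        depth.add(size + 0)
    tmp = cap[cap]
    size = size * y
    if y < y:
        cap = y
    depth = y
    return y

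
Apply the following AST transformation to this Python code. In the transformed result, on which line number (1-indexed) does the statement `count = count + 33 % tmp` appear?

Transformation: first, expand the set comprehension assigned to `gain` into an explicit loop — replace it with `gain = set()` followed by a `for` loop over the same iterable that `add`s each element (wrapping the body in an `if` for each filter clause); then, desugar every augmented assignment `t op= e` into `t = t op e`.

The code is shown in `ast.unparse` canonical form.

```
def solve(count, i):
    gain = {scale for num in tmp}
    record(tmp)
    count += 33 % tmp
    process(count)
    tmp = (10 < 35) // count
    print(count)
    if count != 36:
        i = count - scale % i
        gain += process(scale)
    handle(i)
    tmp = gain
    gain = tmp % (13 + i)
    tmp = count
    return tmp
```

Transformed code:
def solve(count, i):
    gain = set()
    for num in tmp:
        gain.add(scale)
    record(tmp)
    count = count + 33 % tmp
    process(count)
    tmp = (10 < 35) // count
    print(count)
    if count != 36:
        i = count - scale % i
        gain = gain + process(scale)
    handle(i)
    tmp = gain
    gain = tmp % (13 + i)
    tmp = count
    return tmp

6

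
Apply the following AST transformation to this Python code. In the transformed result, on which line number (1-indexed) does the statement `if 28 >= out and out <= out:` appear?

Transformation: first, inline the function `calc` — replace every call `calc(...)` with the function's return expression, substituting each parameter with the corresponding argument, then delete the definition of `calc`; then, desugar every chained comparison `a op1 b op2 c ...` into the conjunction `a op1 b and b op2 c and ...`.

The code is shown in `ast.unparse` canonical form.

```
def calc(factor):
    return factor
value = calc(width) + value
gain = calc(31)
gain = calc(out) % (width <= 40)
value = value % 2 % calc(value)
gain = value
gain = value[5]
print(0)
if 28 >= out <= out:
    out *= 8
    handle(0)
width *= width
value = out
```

8

Transformed code:
value = width + value
gain = 31
gain = out % (width <= 40)
value = value % 2 % value
gain = value
gain = value[5]
print(0)
if 28 >= out and out <= out:
    out *= 8
    handle(0)
width *= width
value = out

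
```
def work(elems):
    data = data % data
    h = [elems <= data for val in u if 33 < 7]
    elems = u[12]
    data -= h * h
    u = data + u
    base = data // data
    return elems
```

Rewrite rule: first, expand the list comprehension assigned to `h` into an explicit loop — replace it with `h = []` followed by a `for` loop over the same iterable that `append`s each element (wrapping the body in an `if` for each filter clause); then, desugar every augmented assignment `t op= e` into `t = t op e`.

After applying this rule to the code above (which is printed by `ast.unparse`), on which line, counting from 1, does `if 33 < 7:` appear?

Transformed code:
def work(elems):
    data = data % data
    h = []
    for val in u:
        if 33 < 7:
            h.append(elems <= data)
    elems = u[12]
    data = data - h * h
    u = data + u
    base = data // data
    return elems

5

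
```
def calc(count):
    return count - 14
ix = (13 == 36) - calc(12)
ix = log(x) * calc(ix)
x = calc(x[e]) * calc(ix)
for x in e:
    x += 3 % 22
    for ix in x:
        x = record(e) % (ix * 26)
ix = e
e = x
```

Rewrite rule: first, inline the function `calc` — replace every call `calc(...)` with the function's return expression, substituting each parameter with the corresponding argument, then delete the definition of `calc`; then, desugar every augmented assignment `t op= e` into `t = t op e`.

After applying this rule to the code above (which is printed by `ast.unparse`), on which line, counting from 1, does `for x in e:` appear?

4

Transformed code:
ix = (13 == 36) - (12 - 14)
ix = log(x) * (ix - 14)
x = (x[e] - 14) * (ix - 14)
for x in e:
    x = x + 3 % 22
    for ix in x:
        x = record(e) % (ix * 26)
ix = e
e = x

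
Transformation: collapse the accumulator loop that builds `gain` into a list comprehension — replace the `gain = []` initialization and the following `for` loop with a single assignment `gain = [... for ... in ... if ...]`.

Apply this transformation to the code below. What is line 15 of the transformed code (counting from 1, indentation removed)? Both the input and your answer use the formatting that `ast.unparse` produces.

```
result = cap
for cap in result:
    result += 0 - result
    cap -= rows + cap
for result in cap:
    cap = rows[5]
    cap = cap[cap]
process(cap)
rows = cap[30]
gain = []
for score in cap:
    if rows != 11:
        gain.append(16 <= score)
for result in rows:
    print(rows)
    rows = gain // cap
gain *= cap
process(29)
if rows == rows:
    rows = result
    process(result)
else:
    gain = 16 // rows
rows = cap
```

Transformed code:
result = cap
for cap in result:
    result += 0 - result
    cap -= rows + cap
for result in cap:
    cap = rows[5]
    cap = cap[cap]
process(cap)
rows = cap[30]
gain = [16 <= score for score in cap if rows != 11]
for result in rows:
    print(rows)
    rows = gain // cap
gain *= cap
process(29)
if rows == rows:
    rows = result
    process(result)
else:
    gain = 16 // rows
rows = cap

process(29)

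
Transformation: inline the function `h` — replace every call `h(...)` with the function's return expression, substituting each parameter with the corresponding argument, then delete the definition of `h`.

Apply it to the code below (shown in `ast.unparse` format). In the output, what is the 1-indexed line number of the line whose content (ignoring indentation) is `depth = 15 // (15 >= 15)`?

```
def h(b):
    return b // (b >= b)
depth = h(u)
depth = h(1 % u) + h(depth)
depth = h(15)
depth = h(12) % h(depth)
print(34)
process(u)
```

3

Transformed code:
depth = u // (u >= u)
depth = 1 % u // (1 % u >= 1 % u) + depth // (depth >= depth)
depth = 15 // (15 >= 15)
depth = 12 // (12 >= 12) % (depth // (depth >= depth))
print(34)
process(u)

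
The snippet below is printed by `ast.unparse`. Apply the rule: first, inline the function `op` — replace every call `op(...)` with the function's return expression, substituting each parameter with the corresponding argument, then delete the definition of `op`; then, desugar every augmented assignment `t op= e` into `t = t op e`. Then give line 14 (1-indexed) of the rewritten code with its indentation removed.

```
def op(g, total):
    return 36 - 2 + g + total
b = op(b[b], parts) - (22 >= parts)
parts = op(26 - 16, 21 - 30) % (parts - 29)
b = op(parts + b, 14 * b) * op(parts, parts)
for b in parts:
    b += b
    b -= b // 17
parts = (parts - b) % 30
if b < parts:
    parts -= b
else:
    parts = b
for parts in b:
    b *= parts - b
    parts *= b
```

Transformed code:
b = 36 - 2 + b[b] + parts - (22 >= parts)
parts = (36 - 2 + (26 - 16) + (21 - 30)) % (parts - 29)
b = (36 - 2 + (parts + b) + 14 * b) * (36 - 2 + parts + parts)
for b in parts:
    b = b + b
    b = b - b // 17
parts = (parts - b) % 30
if b < parts:
    parts = parts - b
else:
    parts = b
for parts in b:
    b = b * (parts - b)
    parts = parts * b

parts = parts * b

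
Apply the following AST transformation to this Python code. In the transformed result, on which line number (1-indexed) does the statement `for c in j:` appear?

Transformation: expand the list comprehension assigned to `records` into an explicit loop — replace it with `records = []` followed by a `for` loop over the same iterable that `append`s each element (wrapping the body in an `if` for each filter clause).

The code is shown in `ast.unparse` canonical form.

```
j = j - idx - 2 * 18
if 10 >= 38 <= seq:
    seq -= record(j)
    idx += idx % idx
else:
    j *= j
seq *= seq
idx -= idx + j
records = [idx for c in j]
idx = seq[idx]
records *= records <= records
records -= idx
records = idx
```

10

Transformed code:
j = j - idx - 2 * 18
if 10 >= 38 <= seq:
    seq -= record(j)
    idx += idx % idx
else:
    j *= j
seq *= seq
idx -= idx + j
records = []
for c in j:
    records.append(idx)
idx = seq[idx]
records *= records <= records
records -= idx
records = idx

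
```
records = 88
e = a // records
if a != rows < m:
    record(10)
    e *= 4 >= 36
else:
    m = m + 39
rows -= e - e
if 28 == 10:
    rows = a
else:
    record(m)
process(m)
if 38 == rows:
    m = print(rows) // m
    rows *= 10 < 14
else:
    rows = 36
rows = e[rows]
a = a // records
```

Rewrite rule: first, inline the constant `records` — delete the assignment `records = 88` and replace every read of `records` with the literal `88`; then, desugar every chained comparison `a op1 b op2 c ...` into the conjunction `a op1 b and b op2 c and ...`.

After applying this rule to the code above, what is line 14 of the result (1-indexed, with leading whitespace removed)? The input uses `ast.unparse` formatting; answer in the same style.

m = print(rows) // m

Transformed code:
e = a // 88
if a != rows and rows < m:
    record(10)
    e *= 4 >= 36
else:
    m = m + 39
rows -= e - e
if 28 == 10:
    rows = a
else:
    record(m)
process(m)
if 38 == rows:
    m = print(rows) // m
    rows *= 10 < 14
else:
    rows = 36
rows = e[rows]
a = a // 88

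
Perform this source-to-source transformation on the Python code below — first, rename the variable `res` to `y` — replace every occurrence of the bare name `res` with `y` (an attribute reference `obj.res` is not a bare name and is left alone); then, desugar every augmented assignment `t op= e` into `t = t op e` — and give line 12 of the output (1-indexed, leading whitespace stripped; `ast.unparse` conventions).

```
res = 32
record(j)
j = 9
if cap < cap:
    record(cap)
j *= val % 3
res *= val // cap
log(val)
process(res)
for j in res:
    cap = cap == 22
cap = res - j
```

cap = y - j

Transformed code:
y = 32
record(j)
j = 9
if cap < cap:
    record(cap)
j = j * (val % 3)
y = y * (val // cap)
log(val)
process(y)
for j in y:
    cap = cap == 22
cap = y - j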